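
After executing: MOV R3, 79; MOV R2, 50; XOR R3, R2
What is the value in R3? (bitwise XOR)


Register state trace:
  MOV R3, 79  → R3 = 79 (0b01001111)
  MOV R2, 50  → R2 = 50 (0b00110010)
  XOR R3, R2  → R3 = 79 XOR 50 = 125 (0b01111101)
Final: R3 = 125

125


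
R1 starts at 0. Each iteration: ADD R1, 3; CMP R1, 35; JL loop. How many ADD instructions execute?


Loop trace (R1 starts at 0, target 35, step 3):
  ADD #1: R1 = 0 + 3 = 3  → 3 < 35, loop
  ADD #2: R1 = 3 + 3 = 6  → 6 < 35, loop
  ADD #3: R1 = 6 + 3 = 9  → 9 < 35, loop
  ADD #4: R1 = 9 + 3 = 12  → 12 < 35, loop
  ADD #5: R1 = 12 + 3 = 15  → 15 < 35, loop
  ADD #6: R1 = 15 + 3 = 18  → 18 < 35, loop
  ADD #7: R1 = 18 + 3 = 21  → 21 < 35, loop
  ADD #8: R1 = 21 + 3 = 24  → 24 < 35, loop
  ADD #9: R1 = 24 + 3 = 27  → 27 < 35, loop
  ADD #10: R1 = 27 + 3 = 30  → 30 < 35, loop
  ADD #11: R1 = 30 + 3 = 33  → 33 < 35, loop
  ADD #12: R1 = 33 + 3 = 36  → 36 >= 35, exit
Total ADD instructions: 12

12


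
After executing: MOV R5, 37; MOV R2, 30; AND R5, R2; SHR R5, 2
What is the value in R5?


Register state trace:
  MOV R5, 37  → R5 = 37 (0b00100101)
  MOV R2, 30  → R2 = 30 (0b00011110)
  AND R5, R2  → R5 = 37 AND 30 = 4 (0b00000100)
  SHR R5, 2  → R5 = 4 >> 2 = 1
Final: R5 = 1

1


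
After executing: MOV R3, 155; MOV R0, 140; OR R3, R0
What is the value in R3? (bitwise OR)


Register state trace:
  MOV R3, 155  → R3 = 155 (0b10011011)
  MOV R0, 140  → R0 = 140 (0b10001100)
  OR R3, R0   → R3 = 155 OR 140 = 159 (0b10011111)
Final: R3 = 159

159


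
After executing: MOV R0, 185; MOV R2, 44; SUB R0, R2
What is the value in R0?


Register state trace:
  MOV R0, 185  → R0 = 185
  MOV R2, 44  → R2 = 44
  SUB R0, R2  → R0 = 185 - 44 = 141
Final: R0 = 141

141


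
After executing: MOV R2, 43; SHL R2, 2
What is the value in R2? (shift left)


Register state trace:
  MOV R2, 43  → R2 = 43
  SHL R2, 2  → R2 = 43 << 2 = 43 * 2^2 = 172
Final: R2 = 172

172


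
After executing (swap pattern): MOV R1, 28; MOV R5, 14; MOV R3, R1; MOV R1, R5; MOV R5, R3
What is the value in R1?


Register state trace (swap pattern):
  MOV R1, 28  → R1 = 28
  MOV R5, 14  → R5 = 14
  MOV R3, R1  → R3 = 28  (save R1)
  MOV R1, R5  → R1 = 14  (R1 gets R5's value)
  MOV R5, R3  → R5 = 28  (R5 gets saved value)
Final: R1 = 14

14


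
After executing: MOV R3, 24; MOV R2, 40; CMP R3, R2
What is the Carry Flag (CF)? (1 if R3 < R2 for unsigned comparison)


Register state trace:
  MOV R3, 24  → R3 = 24
  MOV R2, 40  → R2 = 40
  CMP R3, R2  → unsigned 24 - 40: borrow occurs
  24 < 40, so CF = 1
CF = 1

1


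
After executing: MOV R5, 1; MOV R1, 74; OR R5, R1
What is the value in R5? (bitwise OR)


Register state trace:
  MOV R5, 1  → R5 = 1 (0b00000001)
  MOV R1, 74  → R1 = 74 (0b01001010)
  OR R5, R1   → R5 = 1 OR 74 = 75 (0b01001011)
Final: R5 = 75

75


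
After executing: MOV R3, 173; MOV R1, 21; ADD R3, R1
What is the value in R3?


Register state trace:
  MOV R3, 173  → R3 = 173
  MOV R1, 21  → R1 = 21
  ADD R3, R1  → R3 = 173 + 21 = 194
Final: R3 = 194

194


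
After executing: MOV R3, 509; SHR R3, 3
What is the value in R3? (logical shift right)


Register state trace:
  MOV R3, 509  → R3 = 509
  SHR R3, 3  → R3 = 509 >> 3 = 509 // 2^3 = 63
Final: R3 = 63

63


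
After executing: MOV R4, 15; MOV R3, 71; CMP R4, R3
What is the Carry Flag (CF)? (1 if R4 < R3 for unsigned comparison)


Register state trace:
  MOV R4, 15  → R4 = 15
  MOV R3, 71  → R3 = 71
  CMP R4, R3  → unsigned 15 - 71: borrow occurs
  15 < 71, so CF = 1
CF = 1

1


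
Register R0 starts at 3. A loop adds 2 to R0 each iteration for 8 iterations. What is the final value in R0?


Starting value: R0 = 3
  Iter 1: R0 = 3 + 2 = 5
  Iter 2: R0 = 5 + 2 = 7
  Iter 3: R0 = 7 + 2 = 9
  Iter 4: R0 = 9 + 2 = 11
  Iter 5: R0 = 11 + 2 = 13
  Iter 6: R0 = 13 + 2 = 15
  Iter 7: R0 = 15 + 2 = 17
  Iter 8: R0 = 17 + 2 = 19
Final: R0 = 19

19


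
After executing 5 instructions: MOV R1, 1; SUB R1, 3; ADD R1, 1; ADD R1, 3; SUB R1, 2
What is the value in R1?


Register state trace:
  MOV R1, 1  → R1 = 1
  SUB R1, 3  → R1 = 1 - 3 = -2
  ADD R1, 1  → R1 = -2 + 1 = -1
  ADD R1, 3  → R1 = -1 + 3 = 2
  SUB R1, 2  → R1 = 2 - 2 = 0
Final: R1 = 0

0


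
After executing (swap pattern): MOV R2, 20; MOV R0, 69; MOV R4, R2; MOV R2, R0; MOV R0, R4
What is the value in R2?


Register state trace (swap pattern):
  MOV R2, 20  → R2 = 20
  MOV R0, 69  → R0 = 69
  MOV R4, R2  → R4 = 20  (save R2)
  MOV R2, R0  → R2 = 69  (R2 gets R0's value)
  MOV R0, R4  → R0 = 20  (R0 gets saved value)
Final: R2 = 69

69


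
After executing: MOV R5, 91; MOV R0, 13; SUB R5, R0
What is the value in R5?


Register state trace:
  MOV R5, 91  → R5 = 91
  MOV R0, 13  → R0 = 13
  SUB R5, R0  → R5 = 91 - 13 = 78
Final: R5 = 78

78


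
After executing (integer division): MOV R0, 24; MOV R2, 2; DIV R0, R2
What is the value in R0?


Register state trace:
  MOV R0, 24  → R0 = 24
  MOV R2, 2  → R2 = 2
  DIV R0, R2  → R0 = 24 // 2 = 12
Final: R0 = 12

12


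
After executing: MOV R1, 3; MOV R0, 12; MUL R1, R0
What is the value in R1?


Register state trace:
  MOV R1, 3  → R1 = 3
  MOV R0, 12  → R0 = 12
  MUL R1, R0  → R1 = 3 * 12 = 36
Final: R1 = 36

36


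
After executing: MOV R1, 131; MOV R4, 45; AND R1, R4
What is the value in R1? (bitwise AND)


Register state trace:
  MOV R1, 131  → R1 = 131 (0b10000011)
  MOV R4, 45  → R4 = 45 (0b00101101)
  AND R1, R4  → R1 = 131 AND 45 = 1 (0b00000001)
Final: R1 = 1

1


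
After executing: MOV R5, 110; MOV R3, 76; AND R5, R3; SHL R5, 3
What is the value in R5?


Register state trace:
  MOV R5, 110  → R5 = 110 (0b01101110)
  MOV R3, 76  → R3 = 76 (0b01001100)
  AND R5, R3  → R5 = 110 AND 76 = 76 (0b01001100)
  SHL R5, 3  → R5 = 76 << 3 = 608
Final: R5 = 608

608


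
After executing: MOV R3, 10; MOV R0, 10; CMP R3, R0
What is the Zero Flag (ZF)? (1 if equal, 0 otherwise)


Register state trace:
  MOV R3, 10  → R3 = 10
  MOV R0, 10  → R0 = 10
  CMP R3, R0  → computes 10 - 10 = 0
  Result is zero, so values are equal
ZF = 1

1


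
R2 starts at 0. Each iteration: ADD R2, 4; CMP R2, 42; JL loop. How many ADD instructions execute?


Loop trace (R2 starts at 0, target 42, step 4):
  ADD #1: R2 = 0 + 4 = 4  → 4 < 42, loop
  ADD #2: R2 = 4 + 4 = 8  → 8 < 42, loop
  ADD #3: R2 = 8 + 4 = 12  → 12 < 42, loop
  ADD #4: R2 = 12 + 4 = 16  → 16 < 42, loop
  ADD #5: R2 = 16 + 4 = 20  → 20 < 42, loop
  ADD #6: R2 = 20 + 4 = 24  → 24 < 42, loop
  ADD #7: R2 = 24 + 4 = 28  → 28 < 42, loop
  ADD #8: R2 = 28 + 4 = 32  → 32 < 42, loop
  ADD #9: R2 = 32 + 4 = 36  → 36 < 42, loop
  ADD #10: R2 = 36 + 4 = 40  → 40 < 42, loop
  ADD #11: R2 = 40 + 4 = 44  → 44 >= 42, exit
Total ADD instructions: 11

11


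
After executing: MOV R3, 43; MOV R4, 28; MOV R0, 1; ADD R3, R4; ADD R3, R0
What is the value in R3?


Register state trace:
  MOV R3, 43  → R3 = 43
  MOV R4, 28  → R4 = 28
  MOV R0, 1  → R0 = 1
  ADD R3, R4  → R3 = 43 + 28 = 71
  ADD R3, R0  → R3 = 71 + 1 = 72
Final: R3 = 72

72


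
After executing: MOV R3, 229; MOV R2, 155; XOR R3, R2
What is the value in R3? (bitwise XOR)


Register state trace:
  MOV R3, 229  → R3 = 229 (0b11100101)
  MOV R2, 155  → R2 = 155 (0b10011011)
  XOR R3, R2  → R3 = 229 XOR 155 = 126 (0b01111110)
Final: R3 = 126

126


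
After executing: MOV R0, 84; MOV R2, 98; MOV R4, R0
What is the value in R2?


Register state trace:
  MOV R0, 84  → R0 = 84
  MOV R2, 98  → R2 = 98
  MOV R4, R0  → R4 = 84
Final: R2 = 98

98


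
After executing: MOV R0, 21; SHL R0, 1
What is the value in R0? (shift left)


Register state trace:
  MOV R0, 21  → R0 = 21
  SHL R0, 1  → R0 = 21 << 1 = 21 * 2^1 = 42
Final: R0 = 42

42


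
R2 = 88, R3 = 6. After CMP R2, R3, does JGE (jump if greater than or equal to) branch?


Trace:
  R2 = 88, R3 = 6
  CMP R2, R3  → compares 88 vs 6
  JGE checks: is 88 greater than or equal to 6?
  88 > 6, so condition is true
Branch taken: Yes

Yes


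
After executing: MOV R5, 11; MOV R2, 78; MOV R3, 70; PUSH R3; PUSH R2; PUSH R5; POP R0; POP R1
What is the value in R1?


Stack trace (top is rightmost):
  MOV R5, 11  → R5 = 11
  MOV R2, 78  → R2 = 78
  MOV R3, 70  → R3 = 70
  PUSH R3  → stack: [70]
  PUSH R2  → stack: [70, 78]
  PUSH R5  → stack: [70, 78, 11]
  POP R0  → R0 = 11, stack: [70, 78]
  POP R1  → R1 = 78, stack: [70]
Final: R1 = 78

78


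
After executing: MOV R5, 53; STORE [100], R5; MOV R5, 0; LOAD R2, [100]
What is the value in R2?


Register and memory trace:
  MOV R5, 53  → R5 = 53
  STORE [100], R5  → mem[100] = 53
  MOV R5, 0  → R5 = 0
  LOAD R2, [100]  → R2 = mem[100] = 53
Final: R2 = 53

53


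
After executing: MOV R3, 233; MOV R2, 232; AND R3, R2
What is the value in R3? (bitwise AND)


Register state trace:
  MOV R3, 233  → R3 = 233 (0b11101001)
  MOV R2, 232  → R2 = 232 (0b11101000)
  AND R3, R2  → R3 = 233 AND 232 = 232 (0b11101000)
Final: R3 = 232

232


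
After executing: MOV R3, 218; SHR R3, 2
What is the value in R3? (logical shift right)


Register state trace:
  MOV R3, 218  → R3 = 218
  SHR R3, 2  → R3 = 218 >> 2 = 218 // 2^2 = 54
Final: R3 = 54

54


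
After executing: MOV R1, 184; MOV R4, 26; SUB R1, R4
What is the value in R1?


Register state trace:
  MOV R1, 184  → R1 = 184
  MOV R4, 26  → R4 = 26
  SUB R1, R4  → R1 = 184 - 26 = 158
Final: R1 = 158

158


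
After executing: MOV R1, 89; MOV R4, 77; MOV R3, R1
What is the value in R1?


Register state trace:
  MOV R1, 89  → R1 = 89
  MOV R4, 77  → R4 = 77
  MOV R3, R1  → R3 = 89
Final: R1 = 89

89


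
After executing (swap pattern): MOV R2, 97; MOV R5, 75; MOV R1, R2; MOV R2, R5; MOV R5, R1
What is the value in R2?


Register state trace (swap pattern):
  MOV R2, 97  → R2 = 97
  MOV R5, 75  → R5 = 75
  MOV R1, R2  → R1 = 97  (save R2)
  MOV R2, R5  → R2 = 75  (R2 gets R5's value)
  MOV R5, R1  → R5 = 97  (R5 gets saved value)
Final: R2 = 75

75


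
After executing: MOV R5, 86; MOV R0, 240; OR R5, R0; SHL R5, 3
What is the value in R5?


Register state trace:
  MOV R5, 86  → R5 = 86 (0b01010110)
  MOV R0, 240  → R0 = 240 (0b11110000)
  OR R5, R0  → R5 = 86 OR 240 = 246 (0b11110110)
  SHL R5, 3  → R5 = 246 << 3 = 1968
Final: R5 = 1968

1968


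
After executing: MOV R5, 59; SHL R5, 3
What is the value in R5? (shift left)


Register state trace:
  MOV R5, 59  → R5 = 59
  SHL R5, 3  → R5 = 59 << 3 = 59 * 2^3 = 472
Final: R5 = 472

472


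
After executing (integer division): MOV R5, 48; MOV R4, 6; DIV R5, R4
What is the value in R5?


Register state trace:
  MOV R5, 48  → R5 = 48
  MOV R4, 6  → R4 = 6
  DIV R5, R4  → R5 = 48 // 6 = 8
Final: R5 = 8

8


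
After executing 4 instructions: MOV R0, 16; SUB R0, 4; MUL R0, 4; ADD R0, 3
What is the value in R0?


Register state trace:
  MOV R0, 16  → R0 = 16
  SUB R0, 4  → R0 = 16 - 4 = 12
  MUL R0, 4  → R0 = 12 * 4 = 48
  ADD R0, 3  → R0 = 48 + 3 = 51
Final: R0 = 51

51


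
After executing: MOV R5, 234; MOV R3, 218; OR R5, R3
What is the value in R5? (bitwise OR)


Register state trace:
  MOV R5, 234  → R5 = 234 (0b11101010)
  MOV R3, 218  → R3 = 218 (0b11011010)
  OR R5, R3   → R5 = 234 OR 218 = 250 (0b11111010)
Final: R5 = 250

250


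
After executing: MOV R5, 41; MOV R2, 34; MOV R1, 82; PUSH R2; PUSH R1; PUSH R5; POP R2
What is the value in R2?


Stack trace (top is rightmost):
  MOV R5, 41  → R5 = 41
  MOV R2, 34  → R2 = 34
  MOV R1, 82  → R1 = 82
  PUSH R2  → stack: [34]
  PUSH R1  → stack: [34, 82]
  PUSH R5  → stack: [34, 82, 41]
  POP R2  → R2 = 41, stack: [34, 82]
Final: R2 = 41

41


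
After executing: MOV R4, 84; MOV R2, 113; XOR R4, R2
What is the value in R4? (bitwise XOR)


Register state trace:
  MOV R4, 84  → R4 = 84 (0b01010100)
  MOV R2, 113  → R2 = 113 (0b01110001)
  XOR R4, R2  → R4 = 84 XOR 113 = 37 (0b00100101)
Final: R4 = 37

37


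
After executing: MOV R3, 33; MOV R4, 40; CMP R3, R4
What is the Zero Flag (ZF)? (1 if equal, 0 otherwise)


Register state trace:
  MOV R3, 33  → R3 = 33
  MOV R4, 40  → R4 = 40
  CMP R3, R4  → computes 33 - 40 = -7
  Result is nonzero, so values are not equal
ZF = 0

0


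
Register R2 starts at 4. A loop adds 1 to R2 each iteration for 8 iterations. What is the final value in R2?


Starting value: R2 = 4
  Iter 1: R2 = 4 + 1 = 5
  Iter 2: R2 = 5 + 1 = 6
  Iter 3: R2 = 6 + 1 = 7
  Iter 4: R2 = 7 + 1 = 8
  Iter 5: R2 = 8 + 1 = 9
  Iter 6: R2 = 9 + 1 = 10
  Iter 7: R2 = 10 + 1 = 11
  Iter 8: R2 = 11 + 1 = 12
Final: R2 = 12

12


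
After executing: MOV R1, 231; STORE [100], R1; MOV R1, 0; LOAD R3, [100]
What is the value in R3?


Register and memory trace:
  MOV R1, 231  → R1 = 231
  STORE [100], R1  → mem[100] = 231
  MOV R1, 0  → R1 = 0
  LOAD R3, [100]  → R3 = mem[100] = 231
Final: R3 = 231

231


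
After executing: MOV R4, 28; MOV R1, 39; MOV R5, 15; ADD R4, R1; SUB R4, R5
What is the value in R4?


Register state trace:
  MOV R4, 28  → R4 = 28
  MOV R1, 39  → R1 = 39
  MOV R5, 15  → R5 = 15
  ADD R4, R1  → R4 = 28 + 39 = 67
  SUB R4, R5  → R4 = 67 - 15 = 52
Final: R4 = 52

52


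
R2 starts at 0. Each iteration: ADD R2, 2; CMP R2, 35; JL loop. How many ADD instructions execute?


Loop trace (R2 starts at 0, target 35, step 2):
  ADD #1: R2 = 0 + 2 = 2  → 2 < 35, loop
  ADD #2: R2 = 2 + 2 = 4  → 4 < 35, loop
  ADD #3: R2 = 4 + 2 = 6  → 6 < 35, loop
  ADD #4: R2 = 6 + 2 = 8  → 8 < 35, loop
  ADD #5: R2 = 8 + 2 = 10  → 10 < 35, loop
  ADD #6: R2 = 10 + 2 = 12  → 12 < 35, loop
  ADD #7: R2 = 12 + 2 = 14  → 14 < 35, loop
  ADD #8: R2 = 14 + 2 = 16  → 16 < 35, loop
  ADD #9: R2 = 16 + 2 = 18  → 18 < 35, loop
  ADD #10: R2 = 18 + 2 = 20  → 20 < 35, loop
  ADD #11: R2 = 20 + 2 = 22  → 22 < 35, loop
  ADD #12: R2 = 22 + 2 = 24  → 24 < 35, loop
  ADD #13: R2 = 24 + 2 = 26  → 26 < 35, loop
  ADD #14: R2 = 26 + 2 = 28  → 28 < 35, loop
  ADD #15: R2 = 28 + 2 = 30  → 30 < 35, loop
  ADD #16: R2 = 30 + 2 = 32  → 32 < 35, loop
  ADD #17: R2 = 32 + 2 = 34  → 34 < 35, loop
  ADD #18: R2 = 34 + 2 = 36  → 36 >= 35, exit
Total ADD instructions: 18

18


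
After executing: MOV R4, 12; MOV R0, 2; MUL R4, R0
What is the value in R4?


Register state trace:
  MOV R4, 12  → R4 = 12
  MOV R0, 2  → R0 = 2
  MUL R4, R0  → R4 = 12 * 2 = 24
Final: R4 = 24

24


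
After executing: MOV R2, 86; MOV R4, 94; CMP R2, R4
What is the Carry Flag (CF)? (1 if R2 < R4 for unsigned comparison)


Register state trace:
  MOV R2, 86  → R2 = 86
  MOV R4, 94  → R4 = 94
  CMP R2, R4  → unsigned 86 - 94: borrow occurs
  86 < 94, so CF = 1
CF = 1

1


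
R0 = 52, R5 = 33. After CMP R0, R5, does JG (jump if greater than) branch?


Trace:
  R0 = 52, R5 = 33
  CMP R0, R5  → compares 52 vs 33
  JG checks: is 52 greater than 33?
  52 > 33, so condition is true
Branch taken: Yes

Yes


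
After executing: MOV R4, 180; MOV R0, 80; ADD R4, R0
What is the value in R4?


Register state trace:
  MOV R4, 180  → R4 = 180
  MOV R0, 80  → R0 = 80
  ADD R4, R0  → R4 = 180 + 80 = 260
Final: R4 = 260

260


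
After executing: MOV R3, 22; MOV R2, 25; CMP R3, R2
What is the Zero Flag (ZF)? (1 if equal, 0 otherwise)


Register state trace:
  MOV R3, 22  → R3 = 22
  MOV R2, 25  → R2 = 25
  CMP R3, R2  → computes 22 - 25 = -3
  Result is nonzero, so values are not equal
ZF = 0

0


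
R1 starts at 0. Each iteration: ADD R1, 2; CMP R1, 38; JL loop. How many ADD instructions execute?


Loop trace (R1 starts at 0, target 38, step 2):
  ADD #1: R1 = 0 + 2 = 2  → 2 < 38, loop
  ADD #2: R1 = 2 + 2 = 4  → 4 < 38, loop
  ADD #3: R1 = 4 + 2 = 6  → 6 < 38, loop
  ADD #4: R1 = 6 + 2 = 8  → 8 < 38, loop
  ADD #5: R1 = 8 + 2 = 10  → 10 < 38, loop
  ADD #6: R1 = 10 + 2 = 12  → 12 < 38, loop
  ADD #7: R1 = 12 + 2 = 14  → 14 < 38, loop
  ADD #8: R1 = 14 + 2 = 16  → 16 < 38, loop
  ADD #9: R1 = 16 + 2 = 18  → 18 < 38, loop
  ADD #10: R1 = 18 + 2 = 20  → 20 < 38, loop
  ADD #11: R1 = 20 + 2 = 22  → 22 < 38, loop
  ADD #12: R1 = 22 + 2 = 24  → 24 < 38, loop
  ADD #13: R1 = 24 + 2 = 26  → 26 < 38, loop
  ADD #14: R1 = 26 + 2 = 28  → 28 < 38, loop
  ADD #15: R1 = 28 + 2 = 30  → 30 < 38, loop
  ADD #16: R1 = 30 + 2 = 32  → 32 < 38, loop
  ADD #17: R1 = 32 + 2 = 34  → 34 < 38, loop
  ADD #18: R1 = 34 + 2 = 36  → 36 < 38, loop
  ADD #19: R1 = 36 + 2 = 38  → 38 >= 38, exit
Total ADD instructions: 19

19


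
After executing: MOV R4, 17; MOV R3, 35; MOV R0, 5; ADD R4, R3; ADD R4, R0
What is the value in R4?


Register state trace:
  MOV R4, 17  → R4 = 17
  MOV R3, 35  → R3 = 35
  MOV R0, 5  → R0 = 5
  ADD R4, R3  → R4 = 17 + 35 = 52
  ADD R4, R0  → R4 = 52 + 5 = 57
Final: R4 = 57

57


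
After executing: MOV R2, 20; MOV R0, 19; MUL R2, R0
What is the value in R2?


Register state trace:
  MOV R2, 20  → R2 = 20
  MOV R0, 19  → R0 = 19
  MUL R2, R0  → R2 = 20 * 19 = 380
Final: R2 = 380

380


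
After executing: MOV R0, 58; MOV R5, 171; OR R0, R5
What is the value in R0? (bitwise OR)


Register state trace:
  MOV R0, 58  → R0 = 58 (0b00111010)
  MOV R5, 171  → R5 = 171 (0b10101011)
  OR R0, R5   → R0 = 58 OR 171 = 187 (0b10111011)
Final: R0 = 187

187


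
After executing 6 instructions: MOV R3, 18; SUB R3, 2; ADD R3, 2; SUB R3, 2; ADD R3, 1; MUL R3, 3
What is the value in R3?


Register state trace:
  MOV R3, 18  → R3 = 18
  SUB R3, 2  → R3 = 18 - 2 = 16
  ADD R3, 2  → R3 = 16 + 2 = 18
  SUB R3, 2  → R3 = 18 - 2 = 16
  ADD R3, 1  → R3 = 16 + 1 = 17
  MUL R3, 3  → R3 = 17 * 3 = 51
Final: R3 = 51

51


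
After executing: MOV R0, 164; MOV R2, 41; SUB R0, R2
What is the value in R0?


Register state trace:
  MOV R0, 164  → R0 = 164
  MOV R2, 41  → R2 = 41
  SUB R0, R2  → R0 = 164 - 41 = 123
Final: R0 = 123

123


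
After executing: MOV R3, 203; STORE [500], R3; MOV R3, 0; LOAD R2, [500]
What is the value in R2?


Register and memory trace:
  MOV R3, 203  → R3 = 203
  STORE [500], R3  → mem[500] = 203
  MOV R3, 0  → R3 = 0
  LOAD R2, [500]  → R2 = mem[500] = 203
Final: R2 = 203

203


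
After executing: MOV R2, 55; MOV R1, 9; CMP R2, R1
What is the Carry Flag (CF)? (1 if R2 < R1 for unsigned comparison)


Register state trace:
  MOV R2, 55  → R2 = 55
  MOV R1, 9  → R1 = 9
  CMP R2, R1  → unsigned 55 - 9: no borrow
  55 >= 9, so CF = 0
CF = 0

0


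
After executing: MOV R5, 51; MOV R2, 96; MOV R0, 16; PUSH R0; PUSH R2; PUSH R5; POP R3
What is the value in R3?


Stack trace (top is rightmost):
  MOV R5, 51  → R5 = 51
  MOV R2, 96  → R2 = 96
  MOV R0, 16  → R0 = 16
  PUSH R0  → stack: [16]
  PUSH R2  → stack: [16, 96]
  PUSH R5  → stack: [16, 96, 51]
  POP R3  → R3 = 51, stack: [16, 96]
Final: R3 = 51

51


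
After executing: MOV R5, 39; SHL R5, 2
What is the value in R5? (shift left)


Register state trace:
  MOV R5, 39  → R5 = 39
  SHL R5, 2  → R5 = 39 << 2 = 39 * 2^2 = 156
Final: R5 = 156

156


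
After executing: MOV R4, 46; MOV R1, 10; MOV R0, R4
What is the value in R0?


Register state trace:
  MOV R4, 46  → R4 = 46
  MOV R1, 10  → R1 = 10
  MOV R0, R4  → R0 = 46
Final: R0 = 46

46


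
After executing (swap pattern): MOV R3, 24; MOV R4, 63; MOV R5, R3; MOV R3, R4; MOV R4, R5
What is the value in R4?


Register state trace (swap pattern):
  MOV R3, 24  → R3 = 24
  MOV R4, 63  → R4 = 63
  MOV R5, R3  → R5 = 24  (save R3)
  MOV R3, R4  → R3 = 63  (R3 gets R4's value)
  MOV R4, R5  → R4 = 24  (R4 gets saved value)
Final: R4 = 24

24


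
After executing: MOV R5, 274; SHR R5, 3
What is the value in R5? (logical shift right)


Register state trace:
  MOV R5, 274  → R5 = 274
  SHR R5, 3  → R5 = 274 >> 3 = 274 // 2^3 = 34
Final: R5 = 34

34


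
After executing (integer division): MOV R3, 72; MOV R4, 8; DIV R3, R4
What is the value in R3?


Register state trace:
  MOV R3, 72  → R3 = 72
  MOV R4, 8  → R4 = 8
  DIV R3, R4  → R3 = 72 // 8 = 9
Final: R3 = 9

9


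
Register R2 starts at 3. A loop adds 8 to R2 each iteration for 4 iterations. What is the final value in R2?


Starting value: R2 = 3
  Iter 1: R2 = 3 + 8 = 11
  Iter 2: R2 = 11 + 8 = 19
  Iter 3: R2 = 19 + 8 = 27
  Iter 4: R2 = 27 + 8 = 35
Final: R2 = 35

35


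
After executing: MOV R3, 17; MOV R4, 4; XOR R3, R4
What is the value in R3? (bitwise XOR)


Register state trace:
  MOV R3, 17  → R3 = 17 (0b00010001)
  MOV R4, 4  → R4 = 4 (0b00000100)
  XOR R3, R4  → R3 = 17 XOR 4 = 21 (0b00010101)
Final: R3 = 21

21


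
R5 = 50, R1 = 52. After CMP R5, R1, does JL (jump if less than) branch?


Trace:
  R5 = 50, R1 = 52
  CMP R5, R1  → compares 50 vs 52
  JL checks: is 50 less than 52?
  50 < 52, so condition is true
Branch taken: Yes

Yes


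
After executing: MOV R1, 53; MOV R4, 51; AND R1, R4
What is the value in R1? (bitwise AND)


Register state trace:
  MOV R1, 53  → R1 = 53 (0b00110101)
  MOV R4, 51  → R4 = 51 (0b00110011)
  AND R1, R4  → R1 = 53 AND 51 = 49 (0b00110001)
Final: R1 = 49

49


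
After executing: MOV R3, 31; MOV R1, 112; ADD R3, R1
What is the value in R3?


Register state trace:
  MOV R3, 31  → R3 = 31
  MOV R1, 112  → R1 = 112
  ADD R3, R1  → R3 = 31 + 112 = 143
Final: R3 = 143

143


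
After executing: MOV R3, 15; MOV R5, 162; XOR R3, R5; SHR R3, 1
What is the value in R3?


Register state trace:
  MOV R3, 15  → R3 = 15 (0b00001111)
  MOV R5, 162  → R5 = 162 (0b10100010)
  XOR R3, R5  → R3 = 15 XOR 162 = 173 (0b10101101)
  SHR R3, 1  → R3 = 173 >> 1 = 86
Final: R3 = 86

86


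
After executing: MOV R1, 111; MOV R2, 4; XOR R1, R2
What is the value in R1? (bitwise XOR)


Register state trace:
  MOV R1, 111  → R1 = 111 (0b01101111)
  MOV R2, 4  → R2 = 4 (0b00000100)
  XOR R1, R2  → R1 = 111 XOR 4 = 107 (0b01101011)
Final: R1 = 107

107


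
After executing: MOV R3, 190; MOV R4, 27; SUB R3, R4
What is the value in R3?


Register state trace:
  MOV R3, 190  → R3 = 190
  MOV R4, 27  → R4 = 27
  SUB R3, R4  → R3 = 190 - 27 = 163
Final: R3 = 163

163


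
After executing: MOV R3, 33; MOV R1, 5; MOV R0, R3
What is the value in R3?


Register state trace:
  MOV R3, 33  → R3 = 33
  MOV R1, 5  → R1 = 5
  MOV R0, R3  → R0 = 33
Final: R3 = 33

33


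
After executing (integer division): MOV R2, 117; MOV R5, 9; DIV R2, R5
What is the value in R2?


Register state trace:
  MOV R2, 117  → R2 = 117
  MOV R5, 9  → R5 = 9
  DIV R2, R5  → R2 = 117 // 9 = 13
Final: R2 = 13

13


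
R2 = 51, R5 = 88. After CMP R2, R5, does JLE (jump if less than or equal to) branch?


Trace:
  R2 = 51, R5 = 88
  CMP R2, R5  → compares 51 vs 88
  JLE checks: is 51 less than or equal to 88?
  51 < 88, so condition is true
Branch taken: Yes

Yes


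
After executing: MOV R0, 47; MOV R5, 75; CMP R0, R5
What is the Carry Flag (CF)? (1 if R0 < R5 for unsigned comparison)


Register state trace:
  MOV R0, 47  → R0 = 47
  MOV R5, 75  → R5 = 75
  CMP R0, R5  → unsigned 47 - 75: borrow occurs
  47 < 75, so CF = 1
CF = 1

1


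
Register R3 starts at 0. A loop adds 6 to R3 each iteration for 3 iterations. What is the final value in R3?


Starting value: R3 = 0
  Iter 1: R3 = 0 + 6 = 6
  Iter 2: R3 = 6 + 6 = 12
  Iter 3: R3 = 12 + 6 = 18
Final: R3 = 18

18


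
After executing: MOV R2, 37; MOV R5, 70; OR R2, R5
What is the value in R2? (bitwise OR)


Register state trace:
  MOV R2, 37  → R2 = 37 (0b00100101)
  MOV R5, 70  → R5 = 70 (0b01000110)
  OR R2, R5   → R2 = 37 OR 70 = 103 (0b01100111)
Final: R2 = 103

103


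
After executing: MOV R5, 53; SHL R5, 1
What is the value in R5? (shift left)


Register state trace:
  MOV R5, 53  → R5 = 53
  SHL R5, 1  → R5 = 53 << 1 = 53 * 2^1 = 106
Final: R5 = 106

106


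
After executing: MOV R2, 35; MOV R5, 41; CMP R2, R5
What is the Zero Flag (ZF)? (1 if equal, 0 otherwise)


Register state trace:
  MOV R2, 35  → R2 = 35
  MOV R5, 41  → R5 = 41
  CMP R2, R5  → computes 35 - 41 = -6
  Result is nonzero, so values are not equal
ZF = 0

0


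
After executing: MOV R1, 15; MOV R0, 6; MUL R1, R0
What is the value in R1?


Register state trace:
  MOV R1, 15  → R1 = 15
  MOV R0, 6  → R0 = 6
  MUL R1, R0  → R1 = 15 * 6 = 90
Final: R1 = 90

90


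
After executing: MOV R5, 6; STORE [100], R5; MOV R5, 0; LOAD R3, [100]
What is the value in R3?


Register and memory trace:
  MOV R5, 6  → R5 = 6
  STORE [100], R5  → mem[100] = 6
  MOV R5, 0  → R5 = 0
  LOAD R3, [100]  → R3 = mem[100] = 6
Final: R3 = 6

6


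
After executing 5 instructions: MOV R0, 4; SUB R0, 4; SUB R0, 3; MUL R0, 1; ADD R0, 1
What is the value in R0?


Register state trace:
  MOV R0, 4  → R0 = 4
  SUB R0, 4  → R0 = 4 - 4 = 0
  SUB R0, 3  → R0 = 0 - 3 = -3
  MUL R0, 1  → R0 = -3 * 1 = -3
  ADD R0, 1  → R0 = -3 + 1 = -2
Final: R0 = -2

-2


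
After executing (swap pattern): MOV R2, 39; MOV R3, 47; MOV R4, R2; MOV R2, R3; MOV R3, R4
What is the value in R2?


Register state trace (swap pattern):
  MOV R2, 39  → R2 = 39
  MOV R3, 47  → R3 = 47
  MOV R4, R2  → R4 = 39  (save R2)
  MOV R2, R3  → R2 = 47  (R2 gets R3's value)
  MOV R3, R4  → R3 = 39  (R3 gets saved value)
Final: R2 = 47

47


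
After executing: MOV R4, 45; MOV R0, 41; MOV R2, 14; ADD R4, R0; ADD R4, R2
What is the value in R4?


Register state trace:
  MOV R4, 45  → R4 = 45
  MOV R0, 41  → R0 = 41
  MOV R2, 14  → R2 = 14
  ADD R4, R0  → R4 = 45 + 41 = 86
  ADD R4, R2  → R4 = 86 + 14 = 100
Final: R4 = 100

100


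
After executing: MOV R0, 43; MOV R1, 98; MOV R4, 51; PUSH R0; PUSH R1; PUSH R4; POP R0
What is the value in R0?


Stack trace (top is rightmost):
  MOV R0, 43  → R0 = 43
  MOV R1, 98  → R1 = 98
  MOV R4, 51  → R4 = 51
  PUSH R0  → stack: [43]
  PUSH R1  → stack: [43, 98]
  PUSH R4  → stack: [43, 98, 51]
  POP R0  → R0 = 51, stack: [43, 98]
Final: R0 = 51

51


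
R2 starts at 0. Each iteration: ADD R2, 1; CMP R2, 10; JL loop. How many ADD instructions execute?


Loop trace (R2 starts at 0, target 10, step 1):
  ADD #1: R2 = 0 + 1 = 1  → 1 < 10, loop
  ADD #2: R2 = 1 + 1 = 2  → 2 < 10, loop
  ADD #3: R2 = 2 + 1 = 3  → 3 < 10, loop
  ADD #4: R2 = 3 + 1 = 4  → 4 < 10, loop
  ADD #5: R2 = 4 + 1 = 5  → 5 < 10, loop
  ADD #6: R2 = 5 + 1 = 6  → 6 < 10, loop
  ADD #7: R2 = 6 + 1 = 7  → 7 < 10, loop
  ADD #8: R2 = 7 + 1 = 8  → 8 < 10, loop
  ADD #9: R2 = 8 + 1 = 9  → 9 < 10, loop
  ADD #10: R2 = 9 + 1 = 10  → 10 >= 10, exit
Total ADD instructions: 10

10


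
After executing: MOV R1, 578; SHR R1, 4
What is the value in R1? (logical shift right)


Register state trace:
  MOV R1, 578  → R1 = 578
  SHR R1, 4  → R1 = 578 >> 4 = 578 // 2^4 = 36
Final: R1 = 36

36


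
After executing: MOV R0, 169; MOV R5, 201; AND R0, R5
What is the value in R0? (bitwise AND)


Register state trace:
  MOV R0, 169  → R0 = 169 (0b10101001)
  MOV R5, 201  → R5 = 201 (0b11001001)
  AND R0, R5  → R0 = 169 AND 201 = 137 (0b10001001)
Final: R0 = 137

137


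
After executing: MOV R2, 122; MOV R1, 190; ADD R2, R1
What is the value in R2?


Register state trace:
  MOV R2, 122  → R2 = 122
  MOV R1, 190  → R1 = 190
  ADD R2, R1  → R2 = 122 + 190 = 312
Final: R2 = 312

312


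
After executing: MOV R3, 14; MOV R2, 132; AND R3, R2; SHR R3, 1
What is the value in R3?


Register state trace:
  MOV R3, 14  → R3 = 14 (0b00001110)
  MOV R2, 132  → R2 = 132 (0b10000100)
  AND R3, R2  → R3 = 14 AND 132 = 4 (0b00000100)
  SHR R3, 1  → R3 = 4 >> 1 = 2
Final: R3 = 2

2


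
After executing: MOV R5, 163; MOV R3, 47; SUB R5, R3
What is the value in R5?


Register state trace:
  MOV R5, 163  → R5 = 163
  MOV R3, 47  → R3 = 47
  SUB R5, R3  → R5 = 163 - 47 = 116
Final: R5 = 116

116


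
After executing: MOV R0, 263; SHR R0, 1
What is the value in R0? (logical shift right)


Register state trace:
  MOV R0, 263  → R0 = 263
  SHR R0, 1  → R0 = 263 >> 1 = 263 // 2^1 = 131
Final: R0 = 131

131


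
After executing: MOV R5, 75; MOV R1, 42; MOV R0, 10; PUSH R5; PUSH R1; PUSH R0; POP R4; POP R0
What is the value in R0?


Stack trace (top is rightmost):
  MOV R5, 75  → R5 = 75
  MOV R1, 42  → R1 = 42
  MOV R0, 10  → R0 = 10
  PUSH R5  → stack: [75]
  PUSH R1  → stack: [75, 42]
  PUSH R0  → stack: [75, 42, 10]
  POP R4  → R4 = 10, stack: [75, 42]
  POP R0  → R0 = 42, stack: [75]
Final: R0 = 42

42


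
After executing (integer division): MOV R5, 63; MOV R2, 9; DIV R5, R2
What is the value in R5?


Register state trace:
  MOV R5, 63  → R5 = 63
  MOV R2, 9  → R2 = 9
  DIV R5, R2  → R5 = 63 // 9 = 7
Final: R5 = 7

7


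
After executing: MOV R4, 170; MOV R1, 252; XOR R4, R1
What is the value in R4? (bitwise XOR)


Register state trace:
  MOV R4, 170  → R4 = 170 (0b10101010)
  MOV R1, 252  → R1 = 252 (0b11111100)
  XOR R4, R1  → R4 = 170 XOR 252 = 86 (0b01010110)
Final: R4 = 86

86


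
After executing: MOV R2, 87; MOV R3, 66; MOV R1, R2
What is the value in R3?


Register state trace:
  MOV R2, 87  → R2 = 87
  MOV R3, 66  → R3 = 66
  MOV R1, R2  → R1 = 87
Final: R3 = 66

66


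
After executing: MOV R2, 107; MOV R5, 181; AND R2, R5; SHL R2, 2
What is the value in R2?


Register state trace:
  MOV R2, 107  → R2 = 107 (0b01101011)
  MOV R5, 181  → R5 = 181 (0b10110101)
  AND R2, R5  → R2 = 107 AND 181 = 33 (0b00100001)
  SHL R2, 2  → R2 = 33 << 2 = 132
Final: R2 = 132

132


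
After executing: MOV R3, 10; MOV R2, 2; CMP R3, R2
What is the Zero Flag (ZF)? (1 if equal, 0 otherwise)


Register state trace:
  MOV R3, 10  → R3 = 10
  MOV R2, 2  → R2 = 2
  CMP R3, R2  → computes 10 - 2 = 8
  Result is nonzero, so values are not equal
ZF = 0

0


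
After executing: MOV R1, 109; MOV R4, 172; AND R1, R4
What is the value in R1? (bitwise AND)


Register state trace:
  MOV R1, 109  → R1 = 109 (0b01101101)
  MOV R4, 172  → R4 = 172 (0b10101100)
  AND R1, R4  → R1 = 109 AND 172 = 44 (0b00101100)
Final: R1 = 44

44


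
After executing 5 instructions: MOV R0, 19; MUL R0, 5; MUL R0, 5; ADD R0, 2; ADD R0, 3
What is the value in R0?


Register state trace:
  MOV R0, 19  → R0 = 19
  MUL R0, 5  → R0 = 19 * 5 = 95
  MUL R0, 5  → R0 = 95 * 5 = 475
  ADD R0, 2  → R0 = 475 + 2 = 477
  ADD R0, 3  → R0 = 477 + 3 = 480
Final: R0 = 480

480


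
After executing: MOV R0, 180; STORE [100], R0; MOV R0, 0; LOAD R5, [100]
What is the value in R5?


Register and memory trace:
  MOV R0, 180  → R0 = 180
  STORE [100], R0  → mem[100] = 180
  MOV R0, 0  → R0 = 0
  LOAD R5, [100]  → R5 = mem[100] = 180
Final: R5 = 180

180


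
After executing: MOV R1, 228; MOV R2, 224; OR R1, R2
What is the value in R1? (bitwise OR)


Register state trace:
  MOV R1, 228  → R1 = 228 (0b11100100)
  MOV R2, 224  → R2 = 224 (0b11100000)
  OR R1, R2   → R1 = 228 OR 224 = 228 (0b11100100)
Final: R1 = 228

228


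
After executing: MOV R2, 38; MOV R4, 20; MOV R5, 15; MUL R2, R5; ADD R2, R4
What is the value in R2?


Register state trace:
  MOV R2, 38  → R2 = 38
  MOV R4, 20  → R4 = 20
  MOV R5, 15  → R5 = 15
  MUL R2, R5  → R2 = 38 * 15 = 570
  ADD R2, R4  → R2 = 570 + 20 = 590
Final: R2 = 590

590


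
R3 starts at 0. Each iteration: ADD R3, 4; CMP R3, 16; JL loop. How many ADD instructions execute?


Loop trace (R3 starts at 0, target 16, step 4):
  ADD #1: R3 = 0 + 4 = 4  → 4 < 16, loop
  ADD #2: R3 = 4 + 4 = 8  → 8 < 16, loop
  ADD #3: R3 = 8 + 4 = 12  → 12 < 16, loop
  ADD #4: R3 = 12 + 4 = 16  → 16 >= 16, exit
Total ADD instructions: 4

4


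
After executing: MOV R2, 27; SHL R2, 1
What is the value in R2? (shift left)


Register state trace:
  MOV R2, 27  → R2 = 27
  SHL R2, 1  → R2 = 27 << 1 = 27 * 2^1 = 54
Final: R2 = 54

54


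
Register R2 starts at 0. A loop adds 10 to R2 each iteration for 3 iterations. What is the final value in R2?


Starting value: R2 = 0
  Iter 1: R2 = 0 + 10 = 10
  Iter 2: R2 = 10 + 10 = 20
  Iter 3: R2 = 20 + 10 = 30
Final: R2 = 30

30


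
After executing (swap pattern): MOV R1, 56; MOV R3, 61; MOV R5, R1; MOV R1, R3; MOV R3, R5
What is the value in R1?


Register state trace (swap pattern):
  MOV R1, 56  → R1 = 56
  MOV R3, 61  → R3 = 61
  MOV R5, R1  → R5 = 56  (save R1)
  MOV R1, R3  → R1 = 61  (R1 gets R3's value)
  MOV R3, R5  → R3 = 56  (R3 gets saved value)
Final: R1 = 61

61


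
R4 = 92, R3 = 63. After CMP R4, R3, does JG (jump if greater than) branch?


Trace:
  R4 = 92, R3 = 63
  CMP R4, R3  → compares 92 vs 63
  JG checks: is 92 greater than 63?
  92 > 63, so condition is true
Branch taken: Yes

Yes


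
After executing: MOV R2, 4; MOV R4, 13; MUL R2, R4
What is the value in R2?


Register state trace:
  MOV R2, 4  → R2 = 4
  MOV R4, 13  → R4 = 13
  MUL R2, R4  → R2 = 4 * 13 = 52
Final: R2 = 52

52


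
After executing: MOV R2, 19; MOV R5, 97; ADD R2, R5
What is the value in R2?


Register state trace:
  MOV R2, 19  → R2 = 19
  MOV R5, 97  → R5 = 97
  ADD R2, R5  → R2 = 19 + 97 = 116
Final: R2 = 116

116


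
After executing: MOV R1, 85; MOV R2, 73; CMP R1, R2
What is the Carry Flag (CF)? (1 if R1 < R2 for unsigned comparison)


Register state trace:
  MOV R1, 85  → R1 = 85
  MOV R2, 73  → R2 = 73
  CMP R1, R2  → unsigned 85 - 73: no borrow
  85 >= 73, so CF = 0
CF = 0

0


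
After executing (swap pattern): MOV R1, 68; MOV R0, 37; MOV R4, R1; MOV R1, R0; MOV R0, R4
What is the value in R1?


Register state trace (swap pattern):
  MOV R1, 68  → R1 = 68
  MOV R0, 37  → R0 = 37
  MOV R4, R1  → R4 = 68  (save R1)
  MOV R1, R0  → R1 = 37  (R1 gets R0's value)
  MOV R0, R4  → R0 = 68  (R0 gets saved value)
Final: R1 = 37

37


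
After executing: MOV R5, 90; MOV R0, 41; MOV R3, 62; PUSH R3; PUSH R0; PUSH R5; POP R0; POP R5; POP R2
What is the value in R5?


Stack trace (top is rightmost):
  MOV R5, 90  → R5 = 90
  MOV R0, 41  → R0 = 41
  MOV R3, 62  → R3 = 62
  PUSH R3  → stack: [62]
  PUSH R0  → stack: [62, 41]
  PUSH R5  → stack: [62, 41, 90]
  POP R0  → R0 = 90, stack: [62, 41]
  POP R5  → R5 = 41, stack: [62]
  POP R2  → R2 = 62, stack: []
Final: R5 = 41

41


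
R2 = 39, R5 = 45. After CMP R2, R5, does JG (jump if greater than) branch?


Trace:
  R2 = 39, R5 = 45
  CMP R2, R5  → compares 39 vs 45
  JG checks: is 39 greater than 45?
  39 < 45, so condition is false
Branch taken: No

No


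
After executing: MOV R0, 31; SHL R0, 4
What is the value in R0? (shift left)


Register state trace:
  MOV R0, 31  → R0 = 31
  SHL R0, 4  → R0 = 31 << 4 = 31 * 2^4 = 496
Final: R0 = 496

496


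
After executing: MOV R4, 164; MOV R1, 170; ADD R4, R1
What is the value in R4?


Register state trace:
  MOV R4, 164  → R4 = 164
  MOV R1, 170  → R1 = 170
  ADD R4, R1  → R4 = 164 + 170 = 334
Final: R4 = 334

334


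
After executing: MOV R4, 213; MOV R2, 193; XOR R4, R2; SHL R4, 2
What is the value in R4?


Register state trace:
  MOV R4, 213  → R4 = 213 (0b11010101)
  MOV R2, 193  → R2 = 193 (0b11000001)
  XOR R4, R2  → R4 = 213 XOR 193 = 20 (0b00010100)
  SHL R4, 2  → R4 = 20 << 2 = 80
Final: R4 = 80

80


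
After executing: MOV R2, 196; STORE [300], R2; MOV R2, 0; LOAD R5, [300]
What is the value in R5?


Register and memory trace:
  MOV R2, 196  → R2 = 196
  STORE [300], R2  → mem[300] = 196
  MOV R2, 0  → R2 = 0
  LOAD R5, [300]  → R5 = mem[300] = 196
Final: R5 = 196

196


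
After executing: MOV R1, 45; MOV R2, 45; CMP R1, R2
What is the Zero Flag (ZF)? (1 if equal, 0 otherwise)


Register state trace:
  MOV R1, 45  → R1 = 45
  MOV R2, 45  → R2 = 45
  CMP R1, R2  → computes 45 - 45 = 0
  Result is zero, so values are equal
ZF = 1

1


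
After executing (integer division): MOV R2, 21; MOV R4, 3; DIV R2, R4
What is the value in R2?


Register state trace:
  MOV R2, 21  → R2 = 21
  MOV R4, 3  → R4 = 3
  DIV R2, R4  → R2 = 21 // 3 = 7
Final: R2 = 7

7


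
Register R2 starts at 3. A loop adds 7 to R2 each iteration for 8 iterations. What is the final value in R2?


Starting value: R2 = 3
  Iter 1: R2 = 3 + 7 = 10
  Iter 2: R2 = 10 + 7 = 17
  Iter 3: R2 = 17 + 7 = 24
  Iter 4: R2 = 24 + 7 = 31
  Iter 5: R2 = 31 + 7 = 38
  Iter 6: R2 = 38 + 7 = 45
  Iter 7: R2 = 45 + 7 = 52
  Iter 8: R2 = 52 + 7 = 59
Final: R2 = 59

59


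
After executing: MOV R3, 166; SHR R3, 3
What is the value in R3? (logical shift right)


Register state trace:
  MOV R3, 166  → R3 = 166
  SHR R3, 3  → R3 = 166 >> 3 = 166 // 2^3 = 20
Final: R3 = 20

20


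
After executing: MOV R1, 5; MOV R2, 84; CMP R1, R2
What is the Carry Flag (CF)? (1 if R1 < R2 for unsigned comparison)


Register state trace:
  MOV R1, 5  → R1 = 5
  MOV R2, 84  → R2 = 84
  CMP R1, R2  → unsigned 5 - 84: borrow occurs
  5 < 84, so CF = 1
CF = 1

1


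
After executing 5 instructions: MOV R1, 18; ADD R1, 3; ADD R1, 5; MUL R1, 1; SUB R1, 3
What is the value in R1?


Register state trace:
  MOV R1, 18  → R1 = 18
  ADD R1, 3  → R1 = 18 + 3 = 21
  ADD R1, 5  → R1 = 21 + 5 = 26
  MUL R1, 1  → R1 = 26 * 1 = 26
  SUB R1, 3  → R1 = 26 - 3 = 23
Final: R1 = 23

23


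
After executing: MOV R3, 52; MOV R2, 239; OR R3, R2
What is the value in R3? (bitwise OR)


Register state trace:
  MOV R3, 52  → R3 = 52 (0b00110100)
  MOV R2, 239  → R2 = 239 (0b11101111)
  OR R3, R2   → R3 = 52 OR 239 = 255 (0b11111111)
Final: R3 = 255

255


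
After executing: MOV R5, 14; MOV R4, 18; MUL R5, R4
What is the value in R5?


Register state trace:
  MOV R5, 14  → R5 = 14
  MOV R4, 18  → R4 = 18
  MUL R5, R4  → R5 = 14 * 18 = 252
Final: R5 = 252

252


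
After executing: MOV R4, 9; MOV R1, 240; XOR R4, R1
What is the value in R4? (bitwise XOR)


Register state trace:
  MOV R4, 9  → R4 = 9 (0b00001001)
  MOV R1, 240  → R1 = 240 (0b11110000)
  XOR R4, R1  → R4 = 9 XOR 240 = 249 (0b11111001)
Final: R4 = 249

249


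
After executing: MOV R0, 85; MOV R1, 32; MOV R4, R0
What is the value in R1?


Register state trace:
  MOV R0, 85  → R0 = 85
  MOV R1, 32  → R1 = 32
  MOV R4, R0  → R4 = 85
Final: R1 = 32

32


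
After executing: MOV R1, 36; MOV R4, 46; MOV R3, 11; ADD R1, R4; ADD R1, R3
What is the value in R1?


Register state trace:
  MOV R1, 36  → R1 = 36
  MOV R4, 46  → R4 = 46
  MOV R3, 11  → R3 = 11
  ADD R1, R4  → R1 = 36 + 46 = 82
  ADD R1, R3  → R1 = 82 + 11 = 93
Final: R1 = 93

93


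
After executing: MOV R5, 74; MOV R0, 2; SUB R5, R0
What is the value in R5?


Register state trace:
  MOV R5, 74  → R5 = 74
  MOV R0, 2  → R0 = 2
  SUB R5, R0  → R5 = 74 - 2 = 72
Final: R5 = 72

72


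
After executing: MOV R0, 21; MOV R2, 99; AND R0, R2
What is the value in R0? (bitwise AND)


Register state trace:
  MOV R0, 21  → R0 = 21 (0b00010101)
  MOV R2, 99  → R2 = 99 (0b01100011)
  AND R0, R2  → R0 = 21 AND 99 = 1 (0b00000001)
Final: R0 = 1

1


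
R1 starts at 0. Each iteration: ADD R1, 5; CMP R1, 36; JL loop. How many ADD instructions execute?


Loop trace (R1 starts at 0, target 36, step 5):
  ADD #1: R1 = 0 + 5 = 5  → 5 < 36, loop
  ADD #2: R1 = 5 + 5 = 10  → 10 < 36, loop
  ADD #3: R1 = 10 + 5 = 15  → 15 < 36, loop
  ADD #4: R1 = 15 + 5 = 20  → 20 < 36, loop
  ADD #5: R1 = 20 + 5 = 25  → 25 < 36, loop
  ADD #6: R1 = 25 + 5 = 30  → 30 < 36, loop
  ADD #7: R1 = 30 + 5 = 35  → 35 < 36, loop
  ADD #8: R1 = 35 + 5 = 40  → 40 >= 36, exit
Total ADD instructions: 8

8
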